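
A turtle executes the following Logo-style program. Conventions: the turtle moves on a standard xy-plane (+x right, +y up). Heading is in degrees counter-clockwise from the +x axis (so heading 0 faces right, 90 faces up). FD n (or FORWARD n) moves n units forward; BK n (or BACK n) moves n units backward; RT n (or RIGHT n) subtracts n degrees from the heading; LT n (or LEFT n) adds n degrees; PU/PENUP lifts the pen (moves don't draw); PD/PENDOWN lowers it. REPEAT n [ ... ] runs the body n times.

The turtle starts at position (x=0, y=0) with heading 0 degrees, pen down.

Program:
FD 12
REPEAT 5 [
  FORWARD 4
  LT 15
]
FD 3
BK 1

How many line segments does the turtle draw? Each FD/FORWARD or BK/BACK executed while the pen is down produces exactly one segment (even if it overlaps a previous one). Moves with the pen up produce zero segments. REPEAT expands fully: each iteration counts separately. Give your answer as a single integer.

Executing turtle program step by step:
Start: pos=(0,0), heading=0, pen down
FD 12: (0,0) -> (12,0) [heading=0, draw]
REPEAT 5 [
  -- iteration 1/5 --
  FD 4: (12,0) -> (16,0) [heading=0, draw]
  LT 15: heading 0 -> 15
  -- iteration 2/5 --
  FD 4: (16,0) -> (19.864,1.035) [heading=15, draw]
  LT 15: heading 15 -> 30
  -- iteration 3/5 --
  FD 4: (19.864,1.035) -> (23.328,3.035) [heading=30, draw]
  LT 15: heading 30 -> 45
  -- iteration 4/5 --
  FD 4: (23.328,3.035) -> (26.156,5.864) [heading=45, draw]
  LT 15: heading 45 -> 60
  -- iteration 5/5 --
  FD 4: (26.156,5.864) -> (28.156,9.328) [heading=60, draw]
  LT 15: heading 60 -> 75
]
FD 3: (28.156,9.328) -> (28.933,12.226) [heading=75, draw]
BK 1: (28.933,12.226) -> (28.674,11.26) [heading=75, draw]
Final: pos=(28.674,11.26), heading=75, 8 segment(s) drawn
Segments drawn: 8

Answer: 8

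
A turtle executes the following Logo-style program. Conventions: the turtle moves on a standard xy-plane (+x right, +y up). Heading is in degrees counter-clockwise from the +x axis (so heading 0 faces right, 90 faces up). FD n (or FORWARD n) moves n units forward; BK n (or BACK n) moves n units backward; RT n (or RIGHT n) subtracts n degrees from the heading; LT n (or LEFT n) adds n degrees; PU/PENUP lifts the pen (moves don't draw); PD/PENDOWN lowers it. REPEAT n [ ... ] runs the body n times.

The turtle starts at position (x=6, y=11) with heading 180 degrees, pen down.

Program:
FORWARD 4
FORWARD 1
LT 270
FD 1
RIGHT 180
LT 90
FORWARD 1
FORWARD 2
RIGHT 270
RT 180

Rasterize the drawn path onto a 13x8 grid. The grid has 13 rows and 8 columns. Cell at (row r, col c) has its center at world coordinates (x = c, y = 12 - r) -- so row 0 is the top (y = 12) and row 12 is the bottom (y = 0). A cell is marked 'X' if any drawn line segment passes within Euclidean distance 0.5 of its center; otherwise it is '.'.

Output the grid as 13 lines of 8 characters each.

Answer: .XXXX...
.XXXXXX.
........
........
........
........
........
........
........
........
........
........
........

Derivation:
Segment 0: (6,11) -> (2,11)
Segment 1: (2,11) -> (1,11)
Segment 2: (1,11) -> (1,12)
Segment 3: (1,12) -> (2,12)
Segment 4: (2,12) -> (4,12)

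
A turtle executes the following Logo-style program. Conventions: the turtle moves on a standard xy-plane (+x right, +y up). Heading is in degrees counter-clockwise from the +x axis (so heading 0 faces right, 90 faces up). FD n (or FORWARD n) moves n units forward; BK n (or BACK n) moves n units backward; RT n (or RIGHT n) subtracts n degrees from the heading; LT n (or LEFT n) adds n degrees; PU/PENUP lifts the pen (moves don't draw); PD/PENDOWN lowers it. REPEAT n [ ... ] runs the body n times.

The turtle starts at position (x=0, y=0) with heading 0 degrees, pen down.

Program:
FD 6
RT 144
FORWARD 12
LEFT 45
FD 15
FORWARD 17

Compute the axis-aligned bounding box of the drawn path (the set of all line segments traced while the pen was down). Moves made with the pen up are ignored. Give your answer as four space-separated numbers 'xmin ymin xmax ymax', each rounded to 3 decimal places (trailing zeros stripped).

Answer: -8.714 -38.659 6 0

Derivation:
Executing turtle program step by step:
Start: pos=(0,0), heading=0, pen down
FD 6: (0,0) -> (6,0) [heading=0, draw]
RT 144: heading 0 -> 216
FD 12: (6,0) -> (-3.708,-7.053) [heading=216, draw]
LT 45: heading 216 -> 261
FD 15: (-3.708,-7.053) -> (-6.055,-21.869) [heading=261, draw]
FD 17: (-6.055,-21.869) -> (-8.714,-38.659) [heading=261, draw]
Final: pos=(-8.714,-38.659), heading=261, 4 segment(s) drawn

Segment endpoints: x in {-8.714, -6.055, -3.708, 0, 6}, y in {-38.659, -21.869, -7.053, 0}
xmin=-8.714, ymin=-38.659, xmax=6, ymax=0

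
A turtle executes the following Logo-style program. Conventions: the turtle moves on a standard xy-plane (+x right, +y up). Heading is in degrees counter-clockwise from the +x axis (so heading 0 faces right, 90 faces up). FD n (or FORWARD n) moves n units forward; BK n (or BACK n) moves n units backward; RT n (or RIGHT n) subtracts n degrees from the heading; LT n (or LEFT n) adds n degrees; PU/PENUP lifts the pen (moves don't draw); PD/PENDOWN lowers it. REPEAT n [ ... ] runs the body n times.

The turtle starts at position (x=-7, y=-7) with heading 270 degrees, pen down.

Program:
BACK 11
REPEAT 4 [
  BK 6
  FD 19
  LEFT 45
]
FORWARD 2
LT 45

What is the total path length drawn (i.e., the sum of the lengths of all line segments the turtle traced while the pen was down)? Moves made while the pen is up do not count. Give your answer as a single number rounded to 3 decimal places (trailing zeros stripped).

Answer: 113

Derivation:
Executing turtle program step by step:
Start: pos=(-7,-7), heading=270, pen down
BK 11: (-7,-7) -> (-7,4) [heading=270, draw]
REPEAT 4 [
  -- iteration 1/4 --
  BK 6: (-7,4) -> (-7,10) [heading=270, draw]
  FD 19: (-7,10) -> (-7,-9) [heading=270, draw]
  LT 45: heading 270 -> 315
  -- iteration 2/4 --
  BK 6: (-7,-9) -> (-11.243,-4.757) [heading=315, draw]
  FD 19: (-11.243,-4.757) -> (2.192,-18.192) [heading=315, draw]
  LT 45: heading 315 -> 0
  -- iteration 3/4 --
  BK 6: (2.192,-18.192) -> (-3.808,-18.192) [heading=0, draw]
  FD 19: (-3.808,-18.192) -> (15.192,-18.192) [heading=0, draw]
  LT 45: heading 0 -> 45
  -- iteration 4/4 --
  BK 6: (15.192,-18.192) -> (10.95,-22.435) [heading=45, draw]
  FD 19: (10.95,-22.435) -> (24.385,-9) [heading=45, draw]
  LT 45: heading 45 -> 90
]
FD 2: (24.385,-9) -> (24.385,-7) [heading=90, draw]
LT 45: heading 90 -> 135
Final: pos=(24.385,-7), heading=135, 10 segment(s) drawn

Segment lengths:
  seg 1: (-7,-7) -> (-7,4), length = 11
  seg 2: (-7,4) -> (-7,10), length = 6
  seg 3: (-7,10) -> (-7,-9), length = 19
  seg 4: (-7,-9) -> (-11.243,-4.757), length = 6
  seg 5: (-11.243,-4.757) -> (2.192,-18.192), length = 19
  seg 6: (2.192,-18.192) -> (-3.808,-18.192), length = 6
  seg 7: (-3.808,-18.192) -> (15.192,-18.192), length = 19
  seg 8: (15.192,-18.192) -> (10.95,-22.435), length = 6
  seg 9: (10.95,-22.435) -> (24.385,-9), length = 19
  seg 10: (24.385,-9) -> (24.385,-7), length = 2
Total = 113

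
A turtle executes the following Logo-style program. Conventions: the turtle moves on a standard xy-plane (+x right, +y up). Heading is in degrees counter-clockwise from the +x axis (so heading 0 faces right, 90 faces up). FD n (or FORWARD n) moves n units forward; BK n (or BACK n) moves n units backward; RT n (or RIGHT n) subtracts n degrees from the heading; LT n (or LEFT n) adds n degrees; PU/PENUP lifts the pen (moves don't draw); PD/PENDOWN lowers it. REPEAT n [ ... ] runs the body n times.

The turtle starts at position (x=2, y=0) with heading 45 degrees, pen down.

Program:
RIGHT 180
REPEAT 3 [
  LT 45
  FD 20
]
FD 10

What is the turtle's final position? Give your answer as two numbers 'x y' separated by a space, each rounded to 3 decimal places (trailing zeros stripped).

Executing turtle program step by step:
Start: pos=(2,0), heading=45, pen down
RT 180: heading 45 -> 225
REPEAT 3 [
  -- iteration 1/3 --
  LT 45: heading 225 -> 270
  FD 20: (2,0) -> (2,-20) [heading=270, draw]
  -- iteration 2/3 --
  LT 45: heading 270 -> 315
  FD 20: (2,-20) -> (16.142,-34.142) [heading=315, draw]
  -- iteration 3/3 --
  LT 45: heading 315 -> 0
  FD 20: (16.142,-34.142) -> (36.142,-34.142) [heading=0, draw]
]
FD 10: (36.142,-34.142) -> (46.142,-34.142) [heading=0, draw]
Final: pos=(46.142,-34.142), heading=0, 4 segment(s) drawn

Answer: 46.142 -34.142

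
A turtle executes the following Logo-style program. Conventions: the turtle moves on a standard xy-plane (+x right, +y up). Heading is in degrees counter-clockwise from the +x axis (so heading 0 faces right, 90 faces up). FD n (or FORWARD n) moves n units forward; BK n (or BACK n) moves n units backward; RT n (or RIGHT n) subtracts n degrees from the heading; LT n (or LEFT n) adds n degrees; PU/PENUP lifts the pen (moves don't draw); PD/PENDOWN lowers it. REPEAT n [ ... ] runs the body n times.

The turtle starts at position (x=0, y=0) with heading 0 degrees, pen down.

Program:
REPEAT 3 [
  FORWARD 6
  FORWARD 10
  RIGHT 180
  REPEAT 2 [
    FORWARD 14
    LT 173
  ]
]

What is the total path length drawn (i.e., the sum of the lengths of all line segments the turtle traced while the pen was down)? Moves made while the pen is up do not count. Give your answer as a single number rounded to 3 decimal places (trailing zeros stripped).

Executing turtle program step by step:
Start: pos=(0,0), heading=0, pen down
REPEAT 3 [
  -- iteration 1/3 --
  FD 6: (0,0) -> (6,0) [heading=0, draw]
  FD 10: (6,0) -> (16,0) [heading=0, draw]
  RT 180: heading 0 -> 180
  REPEAT 2 [
    -- iteration 1/2 --
    FD 14: (16,0) -> (2,0) [heading=180, draw]
    LT 173: heading 180 -> 353
    -- iteration 2/2 --
    FD 14: (2,0) -> (15.896,-1.706) [heading=353, draw]
    LT 173: heading 353 -> 166
  ]
  -- iteration 2/3 --
  FD 6: (15.896,-1.706) -> (10.074,-0.255) [heading=166, draw]
  FD 10: (10.074,-0.255) -> (0.371,2.165) [heading=166, draw]
  RT 180: heading 166 -> 346
  REPEAT 2 [
    -- iteration 1/2 --
    FD 14: (0.371,2.165) -> (13.955,-1.222) [heading=346, draw]
    LT 173: heading 346 -> 159
    -- iteration 2/2 --
    FD 14: (13.955,-1.222) -> (0.885,3.795) [heading=159, draw]
    LT 173: heading 159 -> 332
  ]
  -- iteration 3/3 --
  FD 6: (0.885,3.795) -> (6.183,0.978) [heading=332, draw]
  FD 10: (6.183,0.978) -> (15.012,-3.717) [heading=332, draw]
  RT 180: heading 332 -> 152
  REPEAT 2 [
    -- iteration 1/2 --
    FD 14: (15.012,-3.717) -> (2.651,2.856) [heading=152, draw]
    LT 173: heading 152 -> 325
    -- iteration 2/2 --
    FD 14: (2.651,2.856) -> (14.119,-5.174) [heading=325, draw]
    LT 173: heading 325 -> 138
  ]
]
Final: pos=(14.119,-5.174), heading=138, 12 segment(s) drawn

Segment lengths:
  seg 1: (0,0) -> (6,0), length = 6
  seg 2: (6,0) -> (16,0), length = 10
  seg 3: (16,0) -> (2,0), length = 14
  seg 4: (2,0) -> (15.896,-1.706), length = 14
  seg 5: (15.896,-1.706) -> (10.074,-0.255), length = 6
  seg 6: (10.074,-0.255) -> (0.371,2.165), length = 10
  seg 7: (0.371,2.165) -> (13.955,-1.222), length = 14
  seg 8: (13.955,-1.222) -> (0.885,3.795), length = 14
  seg 9: (0.885,3.795) -> (6.183,0.978), length = 6
  seg 10: (6.183,0.978) -> (15.012,-3.717), length = 10
  seg 11: (15.012,-3.717) -> (2.651,2.856), length = 14
  seg 12: (2.651,2.856) -> (14.119,-5.174), length = 14
Total = 132

Answer: 132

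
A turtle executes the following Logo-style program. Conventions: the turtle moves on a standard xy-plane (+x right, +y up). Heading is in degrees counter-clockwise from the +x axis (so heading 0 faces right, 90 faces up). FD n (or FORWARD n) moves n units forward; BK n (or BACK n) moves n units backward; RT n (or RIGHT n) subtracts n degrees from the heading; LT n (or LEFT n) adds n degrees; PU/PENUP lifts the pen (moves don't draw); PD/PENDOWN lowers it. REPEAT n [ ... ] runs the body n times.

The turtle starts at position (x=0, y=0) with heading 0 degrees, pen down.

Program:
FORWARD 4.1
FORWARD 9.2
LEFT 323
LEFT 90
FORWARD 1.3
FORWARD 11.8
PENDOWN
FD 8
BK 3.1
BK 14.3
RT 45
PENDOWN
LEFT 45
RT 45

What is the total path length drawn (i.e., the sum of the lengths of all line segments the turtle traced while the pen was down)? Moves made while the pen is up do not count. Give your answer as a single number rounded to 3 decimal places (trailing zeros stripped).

Answer: 51.8

Derivation:
Executing turtle program step by step:
Start: pos=(0,0), heading=0, pen down
FD 4.1: (0,0) -> (4.1,0) [heading=0, draw]
FD 9.2: (4.1,0) -> (13.3,0) [heading=0, draw]
LT 323: heading 0 -> 323
LT 90: heading 323 -> 53
FD 1.3: (13.3,0) -> (14.082,1.038) [heading=53, draw]
FD 11.8: (14.082,1.038) -> (21.184,10.462) [heading=53, draw]
PD: pen down
FD 8: (21.184,10.462) -> (25.998,16.851) [heading=53, draw]
BK 3.1: (25.998,16.851) -> (24.133,14.375) [heading=53, draw]
BK 14.3: (24.133,14.375) -> (15.527,2.955) [heading=53, draw]
RT 45: heading 53 -> 8
PD: pen down
LT 45: heading 8 -> 53
RT 45: heading 53 -> 8
Final: pos=(15.527,2.955), heading=8, 7 segment(s) drawn

Segment lengths:
  seg 1: (0,0) -> (4.1,0), length = 4.1
  seg 2: (4.1,0) -> (13.3,0), length = 9.2
  seg 3: (13.3,0) -> (14.082,1.038), length = 1.3
  seg 4: (14.082,1.038) -> (21.184,10.462), length = 11.8
  seg 5: (21.184,10.462) -> (25.998,16.851), length = 8
  seg 6: (25.998,16.851) -> (24.133,14.375), length = 3.1
  seg 7: (24.133,14.375) -> (15.527,2.955), length = 14.3
Total = 51.8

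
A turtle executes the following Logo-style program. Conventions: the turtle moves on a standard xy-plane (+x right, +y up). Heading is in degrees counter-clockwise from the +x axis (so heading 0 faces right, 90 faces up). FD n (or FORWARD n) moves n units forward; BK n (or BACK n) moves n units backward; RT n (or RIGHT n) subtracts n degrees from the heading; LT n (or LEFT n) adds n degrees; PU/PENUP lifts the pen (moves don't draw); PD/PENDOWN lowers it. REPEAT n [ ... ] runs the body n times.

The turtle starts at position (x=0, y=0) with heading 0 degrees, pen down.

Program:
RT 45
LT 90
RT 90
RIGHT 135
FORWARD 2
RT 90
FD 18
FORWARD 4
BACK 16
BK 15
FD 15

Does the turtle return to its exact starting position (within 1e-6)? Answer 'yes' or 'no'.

Answer: no

Derivation:
Executing turtle program step by step:
Start: pos=(0,0), heading=0, pen down
RT 45: heading 0 -> 315
LT 90: heading 315 -> 45
RT 90: heading 45 -> 315
RT 135: heading 315 -> 180
FD 2: (0,0) -> (-2,0) [heading=180, draw]
RT 90: heading 180 -> 90
FD 18: (-2,0) -> (-2,18) [heading=90, draw]
FD 4: (-2,18) -> (-2,22) [heading=90, draw]
BK 16: (-2,22) -> (-2,6) [heading=90, draw]
BK 15: (-2,6) -> (-2,-9) [heading=90, draw]
FD 15: (-2,-9) -> (-2,6) [heading=90, draw]
Final: pos=(-2,6), heading=90, 6 segment(s) drawn

Start position: (0, 0)
Final position: (-2, 6)
Distance = 6.325; >= 1e-6 -> NOT closed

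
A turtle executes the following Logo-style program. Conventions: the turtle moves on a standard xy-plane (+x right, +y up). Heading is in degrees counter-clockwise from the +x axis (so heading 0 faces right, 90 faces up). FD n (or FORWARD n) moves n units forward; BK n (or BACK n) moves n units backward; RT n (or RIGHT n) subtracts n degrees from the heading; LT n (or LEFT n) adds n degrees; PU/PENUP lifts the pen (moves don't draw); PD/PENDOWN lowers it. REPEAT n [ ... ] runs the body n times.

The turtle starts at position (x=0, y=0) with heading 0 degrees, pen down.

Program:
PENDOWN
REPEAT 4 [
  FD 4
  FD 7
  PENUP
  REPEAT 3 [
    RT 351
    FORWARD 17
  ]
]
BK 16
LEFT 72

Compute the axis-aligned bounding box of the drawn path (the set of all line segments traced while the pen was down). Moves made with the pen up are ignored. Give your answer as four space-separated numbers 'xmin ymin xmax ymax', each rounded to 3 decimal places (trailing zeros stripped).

Executing turtle program step by step:
Start: pos=(0,0), heading=0, pen down
PD: pen down
REPEAT 4 [
  -- iteration 1/4 --
  FD 4: (0,0) -> (4,0) [heading=0, draw]
  FD 7: (4,0) -> (11,0) [heading=0, draw]
  PU: pen up
  REPEAT 3 [
    -- iteration 1/3 --
    RT 351: heading 0 -> 9
    FD 17: (11,0) -> (27.791,2.659) [heading=9, move]
    -- iteration 2/3 --
    RT 351: heading 9 -> 18
    FD 17: (27.791,2.659) -> (43.959,7.913) [heading=18, move]
    -- iteration 3/3 --
    RT 351: heading 18 -> 27
    FD 17: (43.959,7.913) -> (59.106,15.631) [heading=27, move]
  ]
  -- iteration 2/4 --
  FD 4: (59.106,15.631) -> (62.67,17.446) [heading=27, move]
  FD 7: (62.67,17.446) -> (68.907,20.624) [heading=27, move]
  PU: pen up
  REPEAT 3 [
    -- iteration 1/3 --
    RT 351: heading 27 -> 36
    FD 17: (68.907,20.624) -> (82.66,30.617) [heading=36, move]
    -- iteration 2/3 --
    RT 351: heading 36 -> 45
    FD 17: (82.66,30.617) -> (94.681,42.638) [heading=45, move]
    -- iteration 3/3 --
    RT 351: heading 45 -> 54
    FD 17: (94.681,42.638) -> (104.673,56.391) [heading=54, move]
  ]
  -- iteration 3/4 --
  FD 4: (104.673,56.391) -> (107.024,59.627) [heading=54, move]
  FD 7: (107.024,59.627) -> (111.139,65.29) [heading=54, move]
  PU: pen up
  REPEAT 3 [
    -- iteration 1/3 --
    RT 351: heading 54 -> 63
    FD 17: (111.139,65.29) -> (118.857,80.437) [heading=63, move]
    -- iteration 2/3 --
    RT 351: heading 63 -> 72
    FD 17: (118.857,80.437) -> (124.11,96.605) [heading=72, move]
    -- iteration 3/3 --
    RT 351: heading 72 -> 81
    FD 17: (124.11,96.605) -> (126.769,113.396) [heading=81, move]
  ]
  -- iteration 4/4 --
  FD 4: (126.769,113.396) -> (127.395,117.347) [heading=81, move]
  FD 7: (127.395,117.347) -> (128.49,124.26) [heading=81, move]
  PU: pen up
  REPEAT 3 [
    -- iteration 1/3 --
    RT 351: heading 81 -> 90
    FD 17: (128.49,124.26) -> (128.49,141.26) [heading=90, move]
    -- iteration 2/3 --
    RT 351: heading 90 -> 99
    FD 17: (128.49,141.26) -> (125.831,158.051) [heading=99, move]
    -- iteration 3/3 --
    RT 351: heading 99 -> 108
    FD 17: (125.831,158.051) -> (120.578,174.219) [heading=108, move]
  ]
]
BK 16: (120.578,174.219) -> (125.522,159.002) [heading=108, move]
LT 72: heading 108 -> 180
Final: pos=(125.522,159.002), heading=180, 2 segment(s) drawn

Segment endpoints: x in {0, 4, 11}, y in {0}
xmin=0, ymin=0, xmax=11, ymax=0

Answer: 0 0 11 0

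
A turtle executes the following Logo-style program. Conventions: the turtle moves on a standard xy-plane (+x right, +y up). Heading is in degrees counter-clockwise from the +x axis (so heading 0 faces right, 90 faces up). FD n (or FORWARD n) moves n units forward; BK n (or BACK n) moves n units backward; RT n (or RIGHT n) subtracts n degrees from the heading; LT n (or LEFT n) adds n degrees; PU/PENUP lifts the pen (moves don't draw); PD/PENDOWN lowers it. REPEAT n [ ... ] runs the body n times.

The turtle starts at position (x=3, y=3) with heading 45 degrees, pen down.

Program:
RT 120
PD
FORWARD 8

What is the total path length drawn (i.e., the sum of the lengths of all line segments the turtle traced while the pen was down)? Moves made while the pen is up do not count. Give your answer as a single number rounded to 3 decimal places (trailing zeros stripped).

Answer: 8

Derivation:
Executing turtle program step by step:
Start: pos=(3,3), heading=45, pen down
RT 120: heading 45 -> 285
PD: pen down
FD 8: (3,3) -> (5.071,-4.727) [heading=285, draw]
Final: pos=(5.071,-4.727), heading=285, 1 segment(s) drawn

Segment lengths:
  seg 1: (3,3) -> (5.071,-4.727), length = 8
Total = 8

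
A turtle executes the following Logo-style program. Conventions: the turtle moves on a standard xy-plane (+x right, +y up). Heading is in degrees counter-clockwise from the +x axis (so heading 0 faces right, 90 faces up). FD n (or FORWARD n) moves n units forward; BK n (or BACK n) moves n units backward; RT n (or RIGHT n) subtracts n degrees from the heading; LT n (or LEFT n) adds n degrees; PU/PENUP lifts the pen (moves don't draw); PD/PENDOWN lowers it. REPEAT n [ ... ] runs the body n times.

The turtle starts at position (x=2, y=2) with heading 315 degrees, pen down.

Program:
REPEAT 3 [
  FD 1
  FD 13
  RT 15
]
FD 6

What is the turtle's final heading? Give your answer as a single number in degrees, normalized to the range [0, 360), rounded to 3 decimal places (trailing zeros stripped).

Answer: 270

Derivation:
Executing turtle program step by step:
Start: pos=(2,2), heading=315, pen down
REPEAT 3 [
  -- iteration 1/3 --
  FD 1: (2,2) -> (2.707,1.293) [heading=315, draw]
  FD 13: (2.707,1.293) -> (11.899,-7.899) [heading=315, draw]
  RT 15: heading 315 -> 300
  -- iteration 2/3 --
  FD 1: (11.899,-7.899) -> (12.399,-8.766) [heading=300, draw]
  FD 13: (12.399,-8.766) -> (18.899,-20.024) [heading=300, draw]
  RT 15: heading 300 -> 285
  -- iteration 3/3 --
  FD 1: (18.899,-20.024) -> (19.158,-20.99) [heading=285, draw]
  FD 13: (19.158,-20.99) -> (22.523,-33.547) [heading=285, draw]
  RT 15: heading 285 -> 270
]
FD 6: (22.523,-33.547) -> (22.523,-39.547) [heading=270, draw]
Final: pos=(22.523,-39.547), heading=270, 7 segment(s) drawn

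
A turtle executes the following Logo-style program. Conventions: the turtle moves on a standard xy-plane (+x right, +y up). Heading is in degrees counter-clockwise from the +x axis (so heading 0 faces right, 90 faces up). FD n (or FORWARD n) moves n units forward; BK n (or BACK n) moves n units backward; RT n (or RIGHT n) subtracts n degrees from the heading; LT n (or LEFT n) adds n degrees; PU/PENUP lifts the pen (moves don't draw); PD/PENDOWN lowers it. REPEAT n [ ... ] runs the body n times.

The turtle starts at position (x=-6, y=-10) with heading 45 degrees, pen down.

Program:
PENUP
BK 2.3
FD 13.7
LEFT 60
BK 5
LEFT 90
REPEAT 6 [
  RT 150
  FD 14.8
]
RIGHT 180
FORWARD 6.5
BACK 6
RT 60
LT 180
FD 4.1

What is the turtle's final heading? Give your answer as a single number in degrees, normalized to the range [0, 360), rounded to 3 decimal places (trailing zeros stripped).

Executing turtle program step by step:
Start: pos=(-6,-10), heading=45, pen down
PU: pen up
BK 2.3: (-6,-10) -> (-7.626,-11.626) [heading=45, move]
FD 13.7: (-7.626,-11.626) -> (2.061,-1.939) [heading=45, move]
LT 60: heading 45 -> 105
BK 5: (2.061,-1.939) -> (3.355,-6.769) [heading=105, move]
LT 90: heading 105 -> 195
REPEAT 6 [
  -- iteration 1/6 --
  RT 150: heading 195 -> 45
  FD 14.8: (3.355,-6.769) -> (13.82,3.697) [heading=45, move]
  -- iteration 2/6 --
  RT 150: heading 45 -> 255
  FD 14.8: (13.82,3.697) -> (9.99,-10.599) [heading=255, move]
  -- iteration 3/6 --
  RT 150: heading 255 -> 105
  FD 14.8: (9.99,-10.599) -> (6.159,3.697) [heading=105, move]
  -- iteration 4/6 --
  RT 150: heading 105 -> 315
  FD 14.8: (6.159,3.697) -> (16.624,-6.769) [heading=315, move]
  -- iteration 5/6 --
  RT 150: heading 315 -> 165
  FD 14.8: (16.624,-6.769) -> (2.329,-2.938) [heading=165, move]
  -- iteration 6/6 --
  RT 150: heading 165 -> 15
  FD 14.8: (2.329,-2.938) -> (16.624,0.892) [heading=15, move]
]
RT 180: heading 15 -> 195
FD 6.5: (16.624,0.892) -> (10.346,-0.79) [heading=195, move]
BK 6: (10.346,-0.79) -> (16.141,0.763) [heading=195, move]
RT 60: heading 195 -> 135
LT 180: heading 135 -> 315
FD 4.1: (16.141,0.763) -> (19.041,-2.136) [heading=315, move]
Final: pos=(19.041,-2.136), heading=315, 0 segment(s) drawn

Answer: 315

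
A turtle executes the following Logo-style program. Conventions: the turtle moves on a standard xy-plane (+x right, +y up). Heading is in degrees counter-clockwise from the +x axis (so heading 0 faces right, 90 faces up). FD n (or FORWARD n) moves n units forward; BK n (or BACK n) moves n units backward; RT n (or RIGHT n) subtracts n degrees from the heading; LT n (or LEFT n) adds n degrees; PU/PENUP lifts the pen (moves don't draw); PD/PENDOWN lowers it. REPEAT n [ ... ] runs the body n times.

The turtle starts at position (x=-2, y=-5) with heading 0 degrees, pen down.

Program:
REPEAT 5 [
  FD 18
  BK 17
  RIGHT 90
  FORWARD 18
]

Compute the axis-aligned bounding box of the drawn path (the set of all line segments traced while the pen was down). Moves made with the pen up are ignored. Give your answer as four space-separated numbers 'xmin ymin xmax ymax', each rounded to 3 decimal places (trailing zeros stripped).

Answer: -37 -41 16 12

Derivation:
Executing turtle program step by step:
Start: pos=(-2,-5), heading=0, pen down
REPEAT 5 [
  -- iteration 1/5 --
  FD 18: (-2,-5) -> (16,-5) [heading=0, draw]
  BK 17: (16,-5) -> (-1,-5) [heading=0, draw]
  RT 90: heading 0 -> 270
  FD 18: (-1,-5) -> (-1,-23) [heading=270, draw]
  -- iteration 2/5 --
  FD 18: (-1,-23) -> (-1,-41) [heading=270, draw]
  BK 17: (-1,-41) -> (-1,-24) [heading=270, draw]
  RT 90: heading 270 -> 180
  FD 18: (-1,-24) -> (-19,-24) [heading=180, draw]
  -- iteration 3/5 --
  FD 18: (-19,-24) -> (-37,-24) [heading=180, draw]
  BK 17: (-37,-24) -> (-20,-24) [heading=180, draw]
  RT 90: heading 180 -> 90
  FD 18: (-20,-24) -> (-20,-6) [heading=90, draw]
  -- iteration 4/5 --
  FD 18: (-20,-6) -> (-20,12) [heading=90, draw]
  BK 17: (-20,12) -> (-20,-5) [heading=90, draw]
  RT 90: heading 90 -> 0
  FD 18: (-20,-5) -> (-2,-5) [heading=0, draw]
  -- iteration 5/5 --
  FD 18: (-2,-5) -> (16,-5) [heading=0, draw]
  BK 17: (16,-5) -> (-1,-5) [heading=0, draw]
  RT 90: heading 0 -> 270
  FD 18: (-1,-5) -> (-1,-23) [heading=270, draw]
]
Final: pos=(-1,-23), heading=270, 15 segment(s) drawn

Segment endpoints: x in {-37, -20, -20, -20, -19, -2, -2, -1, -1, -1, -1, -1, -1, 16, 16}, y in {-41, -24, -24, -24, -23, -6, -5, -5, -5, -5, 12}
xmin=-37, ymin=-41, xmax=16, ymax=12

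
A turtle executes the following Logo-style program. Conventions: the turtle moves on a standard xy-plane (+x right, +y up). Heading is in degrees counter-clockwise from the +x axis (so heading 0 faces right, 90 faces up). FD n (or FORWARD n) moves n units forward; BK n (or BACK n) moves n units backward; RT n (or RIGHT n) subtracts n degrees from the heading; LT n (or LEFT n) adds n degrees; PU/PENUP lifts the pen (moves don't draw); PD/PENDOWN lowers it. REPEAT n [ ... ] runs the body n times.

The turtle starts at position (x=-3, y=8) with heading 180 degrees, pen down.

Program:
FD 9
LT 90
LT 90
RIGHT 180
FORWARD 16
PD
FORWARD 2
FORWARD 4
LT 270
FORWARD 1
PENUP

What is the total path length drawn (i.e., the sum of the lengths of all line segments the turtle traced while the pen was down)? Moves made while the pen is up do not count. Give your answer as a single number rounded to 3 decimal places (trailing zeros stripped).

Answer: 32

Derivation:
Executing turtle program step by step:
Start: pos=(-3,8), heading=180, pen down
FD 9: (-3,8) -> (-12,8) [heading=180, draw]
LT 90: heading 180 -> 270
LT 90: heading 270 -> 0
RT 180: heading 0 -> 180
FD 16: (-12,8) -> (-28,8) [heading=180, draw]
PD: pen down
FD 2: (-28,8) -> (-30,8) [heading=180, draw]
FD 4: (-30,8) -> (-34,8) [heading=180, draw]
LT 270: heading 180 -> 90
FD 1: (-34,8) -> (-34,9) [heading=90, draw]
PU: pen up
Final: pos=(-34,9), heading=90, 5 segment(s) drawn

Segment lengths:
  seg 1: (-3,8) -> (-12,8), length = 9
  seg 2: (-12,8) -> (-28,8), length = 16
  seg 3: (-28,8) -> (-30,8), length = 2
  seg 4: (-30,8) -> (-34,8), length = 4
  seg 5: (-34,8) -> (-34,9), length = 1
Total = 32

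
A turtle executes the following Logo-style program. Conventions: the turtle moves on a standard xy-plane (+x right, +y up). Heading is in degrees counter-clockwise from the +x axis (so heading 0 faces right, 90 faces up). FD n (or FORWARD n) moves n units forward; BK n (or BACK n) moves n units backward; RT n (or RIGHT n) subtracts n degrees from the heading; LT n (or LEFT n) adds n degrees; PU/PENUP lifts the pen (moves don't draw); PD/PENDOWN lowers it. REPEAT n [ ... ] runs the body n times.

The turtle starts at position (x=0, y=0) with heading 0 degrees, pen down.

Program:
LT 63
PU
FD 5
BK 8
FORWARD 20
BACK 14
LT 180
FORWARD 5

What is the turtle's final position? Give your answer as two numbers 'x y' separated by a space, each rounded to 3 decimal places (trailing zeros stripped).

Answer: -0.908 -1.782

Derivation:
Executing turtle program step by step:
Start: pos=(0,0), heading=0, pen down
LT 63: heading 0 -> 63
PU: pen up
FD 5: (0,0) -> (2.27,4.455) [heading=63, move]
BK 8: (2.27,4.455) -> (-1.362,-2.673) [heading=63, move]
FD 20: (-1.362,-2.673) -> (7.718,15.147) [heading=63, move]
BK 14: (7.718,15.147) -> (1.362,2.673) [heading=63, move]
LT 180: heading 63 -> 243
FD 5: (1.362,2.673) -> (-0.908,-1.782) [heading=243, move]
Final: pos=(-0.908,-1.782), heading=243, 0 segment(s) drawn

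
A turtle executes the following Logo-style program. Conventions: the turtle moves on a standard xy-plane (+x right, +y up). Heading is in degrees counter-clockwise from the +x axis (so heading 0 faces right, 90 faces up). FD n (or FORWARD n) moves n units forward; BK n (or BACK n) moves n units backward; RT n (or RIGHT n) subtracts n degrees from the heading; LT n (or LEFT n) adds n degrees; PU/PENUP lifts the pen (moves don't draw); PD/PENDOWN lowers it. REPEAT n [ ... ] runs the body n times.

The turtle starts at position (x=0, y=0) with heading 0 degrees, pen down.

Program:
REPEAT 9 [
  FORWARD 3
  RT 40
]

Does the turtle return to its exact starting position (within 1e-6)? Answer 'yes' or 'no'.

Executing turtle program step by step:
Start: pos=(0,0), heading=0, pen down
REPEAT 9 [
  -- iteration 1/9 --
  FD 3: (0,0) -> (3,0) [heading=0, draw]
  RT 40: heading 0 -> 320
  -- iteration 2/9 --
  FD 3: (3,0) -> (5.298,-1.928) [heading=320, draw]
  RT 40: heading 320 -> 280
  -- iteration 3/9 --
  FD 3: (5.298,-1.928) -> (5.819,-4.883) [heading=280, draw]
  RT 40: heading 280 -> 240
  -- iteration 4/9 --
  FD 3: (5.819,-4.883) -> (4.319,-7.481) [heading=240, draw]
  RT 40: heading 240 -> 200
  -- iteration 5/9 --
  FD 3: (4.319,-7.481) -> (1.5,-8.507) [heading=200, draw]
  RT 40: heading 200 -> 160
  -- iteration 6/9 --
  FD 3: (1.5,-8.507) -> (-1.319,-7.481) [heading=160, draw]
  RT 40: heading 160 -> 120
  -- iteration 7/9 --
  FD 3: (-1.319,-7.481) -> (-2.819,-4.883) [heading=120, draw]
  RT 40: heading 120 -> 80
  -- iteration 8/9 --
  FD 3: (-2.819,-4.883) -> (-2.298,-1.928) [heading=80, draw]
  RT 40: heading 80 -> 40
  -- iteration 9/9 --
  FD 3: (-2.298,-1.928) -> (0,0) [heading=40, draw]
  RT 40: heading 40 -> 0
]
Final: pos=(0,0), heading=0, 9 segment(s) drawn

Start position: (0, 0)
Final position: (0, 0)
Distance = 0; < 1e-6 -> CLOSED

Answer: yes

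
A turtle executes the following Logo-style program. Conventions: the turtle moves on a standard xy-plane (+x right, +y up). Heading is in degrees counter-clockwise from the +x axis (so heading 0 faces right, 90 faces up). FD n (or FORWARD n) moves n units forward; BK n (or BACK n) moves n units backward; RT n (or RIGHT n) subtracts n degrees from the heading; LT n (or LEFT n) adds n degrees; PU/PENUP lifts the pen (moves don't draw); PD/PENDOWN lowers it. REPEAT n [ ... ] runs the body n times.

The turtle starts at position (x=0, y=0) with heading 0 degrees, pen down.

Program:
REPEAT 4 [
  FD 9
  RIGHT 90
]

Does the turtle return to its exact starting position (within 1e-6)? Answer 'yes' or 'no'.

Executing turtle program step by step:
Start: pos=(0,0), heading=0, pen down
REPEAT 4 [
  -- iteration 1/4 --
  FD 9: (0,0) -> (9,0) [heading=0, draw]
  RT 90: heading 0 -> 270
  -- iteration 2/4 --
  FD 9: (9,0) -> (9,-9) [heading=270, draw]
  RT 90: heading 270 -> 180
  -- iteration 3/4 --
  FD 9: (9,-9) -> (0,-9) [heading=180, draw]
  RT 90: heading 180 -> 90
  -- iteration 4/4 --
  FD 9: (0,-9) -> (0,0) [heading=90, draw]
  RT 90: heading 90 -> 0
]
Final: pos=(0,0), heading=0, 4 segment(s) drawn

Start position: (0, 0)
Final position: (0, 0)
Distance = 0; < 1e-6 -> CLOSED

Answer: yes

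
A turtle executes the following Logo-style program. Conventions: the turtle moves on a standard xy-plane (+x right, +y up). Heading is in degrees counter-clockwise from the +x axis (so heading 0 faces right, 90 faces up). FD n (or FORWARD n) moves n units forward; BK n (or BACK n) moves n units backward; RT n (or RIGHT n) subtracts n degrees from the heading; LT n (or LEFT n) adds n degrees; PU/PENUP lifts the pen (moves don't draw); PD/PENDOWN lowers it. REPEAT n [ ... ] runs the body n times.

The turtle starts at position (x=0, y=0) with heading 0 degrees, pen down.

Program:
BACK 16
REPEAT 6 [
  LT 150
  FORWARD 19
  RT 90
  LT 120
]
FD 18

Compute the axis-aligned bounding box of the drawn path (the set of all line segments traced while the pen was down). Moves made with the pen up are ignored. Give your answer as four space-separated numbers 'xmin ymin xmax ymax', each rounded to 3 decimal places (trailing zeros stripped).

Answer: -32.454 0 2 9.5

Derivation:
Executing turtle program step by step:
Start: pos=(0,0), heading=0, pen down
BK 16: (0,0) -> (-16,0) [heading=0, draw]
REPEAT 6 [
  -- iteration 1/6 --
  LT 150: heading 0 -> 150
  FD 19: (-16,0) -> (-32.454,9.5) [heading=150, draw]
  RT 90: heading 150 -> 60
  LT 120: heading 60 -> 180
  -- iteration 2/6 --
  LT 150: heading 180 -> 330
  FD 19: (-32.454,9.5) -> (-16,0) [heading=330, draw]
  RT 90: heading 330 -> 240
  LT 120: heading 240 -> 0
  -- iteration 3/6 --
  LT 150: heading 0 -> 150
  FD 19: (-16,0) -> (-32.454,9.5) [heading=150, draw]
  RT 90: heading 150 -> 60
  LT 120: heading 60 -> 180
  -- iteration 4/6 --
  LT 150: heading 180 -> 330
  FD 19: (-32.454,9.5) -> (-16,0) [heading=330, draw]
  RT 90: heading 330 -> 240
  LT 120: heading 240 -> 0
  -- iteration 5/6 --
  LT 150: heading 0 -> 150
  FD 19: (-16,0) -> (-32.454,9.5) [heading=150, draw]
  RT 90: heading 150 -> 60
  LT 120: heading 60 -> 180
  -- iteration 6/6 --
  LT 150: heading 180 -> 330
  FD 19: (-32.454,9.5) -> (-16,0) [heading=330, draw]
  RT 90: heading 330 -> 240
  LT 120: heading 240 -> 0
]
FD 18: (-16,0) -> (2,0) [heading=0, draw]
Final: pos=(2,0), heading=0, 8 segment(s) drawn

Segment endpoints: x in {-32.454, -32.454, -16, -16, -16, 0, 2}, y in {0, 0, 0, 0, 0, 9.5, 9.5, 9.5}
xmin=-32.454, ymin=0, xmax=2, ymax=9.5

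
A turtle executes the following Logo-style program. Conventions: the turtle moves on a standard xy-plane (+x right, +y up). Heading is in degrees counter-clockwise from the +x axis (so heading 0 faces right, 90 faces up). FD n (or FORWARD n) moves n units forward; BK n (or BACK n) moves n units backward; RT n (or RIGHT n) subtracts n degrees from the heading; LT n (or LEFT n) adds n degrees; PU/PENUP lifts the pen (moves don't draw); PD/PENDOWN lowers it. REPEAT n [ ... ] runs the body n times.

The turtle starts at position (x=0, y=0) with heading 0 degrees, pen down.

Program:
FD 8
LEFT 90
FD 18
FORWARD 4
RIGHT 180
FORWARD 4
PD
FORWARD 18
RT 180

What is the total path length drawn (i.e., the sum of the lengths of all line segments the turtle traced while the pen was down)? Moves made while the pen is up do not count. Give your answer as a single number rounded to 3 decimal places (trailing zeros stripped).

Answer: 52

Derivation:
Executing turtle program step by step:
Start: pos=(0,0), heading=0, pen down
FD 8: (0,0) -> (8,0) [heading=0, draw]
LT 90: heading 0 -> 90
FD 18: (8,0) -> (8,18) [heading=90, draw]
FD 4: (8,18) -> (8,22) [heading=90, draw]
RT 180: heading 90 -> 270
FD 4: (8,22) -> (8,18) [heading=270, draw]
PD: pen down
FD 18: (8,18) -> (8,0) [heading=270, draw]
RT 180: heading 270 -> 90
Final: pos=(8,0), heading=90, 5 segment(s) drawn

Segment lengths:
  seg 1: (0,0) -> (8,0), length = 8
  seg 2: (8,0) -> (8,18), length = 18
  seg 3: (8,18) -> (8,22), length = 4
  seg 4: (8,22) -> (8,18), length = 4
  seg 5: (8,18) -> (8,0), length = 18
Total = 52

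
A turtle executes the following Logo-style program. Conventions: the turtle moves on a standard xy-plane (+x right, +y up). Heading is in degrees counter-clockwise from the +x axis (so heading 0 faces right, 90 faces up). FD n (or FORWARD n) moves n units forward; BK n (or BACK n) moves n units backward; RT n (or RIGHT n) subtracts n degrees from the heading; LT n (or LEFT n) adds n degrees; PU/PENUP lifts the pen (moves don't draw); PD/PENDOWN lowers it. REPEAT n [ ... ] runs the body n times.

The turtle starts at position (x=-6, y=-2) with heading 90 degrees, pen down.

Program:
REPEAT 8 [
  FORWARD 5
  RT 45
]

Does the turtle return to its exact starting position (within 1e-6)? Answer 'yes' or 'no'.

Answer: yes

Derivation:
Executing turtle program step by step:
Start: pos=(-6,-2), heading=90, pen down
REPEAT 8 [
  -- iteration 1/8 --
  FD 5: (-6,-2) -> (-6,3) [heading=90, draw]
  RT 45: heading 90 -> 45
  -- iteration 2/8 --
  FD 5: (-6,3) -> (-2.464,6.536) [heading=45, draw]
  RT 45: heading 45 -> 0
  -- iteration 3/8 --
  FD 5: (-2.464,6.536) -> (2.536,6.536) [heading=0, draw]
  RT 45: heading 0 -> 315
  -- iteration 4/8 --
  FD 5: (2.536,6.536) -> (6.071,3) [heading=315, draw]
  RT 45: heading 315 -> 270
  -- iteration 5/8 --
  FD 5: (6.071,3) -> (6.071,-2) [heading=270, draw]
  RT 45: heading 270 -> 225
  -- iteration 6/8 --
  FD 5: (6.071,-2) -> (2.536,-5.536) [heading=225, draw]
  RT 45: heading 225 -> 180
  -- iteration 7/8 --
  FD 5: (2.536,-5.536) -> (-2.464,-5.536) [heading=180, draw]
  RT 45: heading 180 -> 135
  -- iteration 8/8 --
  FD 5: (-2.464,-5.536) -> (-6,-2) [heading=135, draw]
  RT 45: heading 135 -> 90
]
Final: pos=(-6,-2), heading=90, 8 segment(s) drawn

Start position: (-6, -2)
Final position: (-6, -2)
Distance = 0; < 1e-6 -> CLOSED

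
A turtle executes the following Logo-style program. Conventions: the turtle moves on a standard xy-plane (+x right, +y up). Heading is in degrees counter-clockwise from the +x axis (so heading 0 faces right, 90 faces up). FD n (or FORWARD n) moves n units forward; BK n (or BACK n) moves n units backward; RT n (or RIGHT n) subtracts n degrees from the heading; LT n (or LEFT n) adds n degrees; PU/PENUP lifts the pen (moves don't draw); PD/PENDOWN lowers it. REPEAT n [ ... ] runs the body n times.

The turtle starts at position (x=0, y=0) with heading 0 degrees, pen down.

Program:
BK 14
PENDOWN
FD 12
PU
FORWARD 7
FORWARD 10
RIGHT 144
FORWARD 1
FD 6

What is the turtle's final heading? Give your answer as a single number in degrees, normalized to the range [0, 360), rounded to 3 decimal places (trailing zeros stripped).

Answer: 216

Derivation:
Executing turtle program step by step:
Start: pos=(0,0), heading=0, pen down
BK 14: (0,0) -> (-14,0) [heading=0, draw]
PD: pen down
FD 12: (-14,0) -> (-2,0) [heading=0, draw]
PU: pen up
FD 7: (-2,0) -> (5,0) [heading=0, move]
FD 10: (5,0) -> (15,0) [heading=0, move]
RT 144: heading 0 -> 216
FD 1: (15,0) -> (14.191,-0.588) [heading=216, move]
FD 6: (14.191,-0.588) -> (9.337,-4.114) [heading=216, move]
Final: pos=(9.337,-4.114), heading=216, 2 segment(s) drawn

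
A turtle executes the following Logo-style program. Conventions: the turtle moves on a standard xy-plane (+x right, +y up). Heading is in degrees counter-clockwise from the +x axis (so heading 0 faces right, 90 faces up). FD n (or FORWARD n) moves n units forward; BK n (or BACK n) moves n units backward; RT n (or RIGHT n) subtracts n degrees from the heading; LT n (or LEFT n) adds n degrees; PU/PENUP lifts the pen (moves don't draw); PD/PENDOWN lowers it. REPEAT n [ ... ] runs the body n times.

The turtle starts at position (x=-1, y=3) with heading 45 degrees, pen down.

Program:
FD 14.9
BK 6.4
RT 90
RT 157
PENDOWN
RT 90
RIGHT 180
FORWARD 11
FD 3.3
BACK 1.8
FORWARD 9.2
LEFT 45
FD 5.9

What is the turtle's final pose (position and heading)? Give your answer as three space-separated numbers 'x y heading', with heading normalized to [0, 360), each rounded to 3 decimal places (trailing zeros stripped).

Answer: -0.813 -16.54 293

Derivation:
Executing turtle program step by step:
Start: pos=(-1,3), heading=45, pen down
FD 14.9: (-1,3) -> (9.536,13.536) [heading=45, draw]
BK 6.4: (9.536,13.536) -> (5.01,9.01) [heading=45, draw]
RT 90: heading 45 -> 315
RT 157: heading 315 -> 158
PD: pen down
RT 90: heading 158 -> 68
RT 180: heading 68 -> 248
FD 11: (5.01,9.01) -> (0.89,-1.189) [heading=248, draw]
FD 3.3: (0.89,-1.189) -> (-0.346,-4.248) [heading=248, draw]
BK 1.8: (-0.346,-4.248) -> (0.328,-2.579) [heading=248, draw]
FD 9.2: (0.328,-2.579) -> (-3.119,-11.109) [heading=248, draw]
LT 45: heading 248 -> 293
FD 5.9: (-3.119,-11.109) -> (-0.813,-16.54) [heading=293, draw]
Final: pos=(-0.813,-16.54), heading=293, 7 segment(s) drawn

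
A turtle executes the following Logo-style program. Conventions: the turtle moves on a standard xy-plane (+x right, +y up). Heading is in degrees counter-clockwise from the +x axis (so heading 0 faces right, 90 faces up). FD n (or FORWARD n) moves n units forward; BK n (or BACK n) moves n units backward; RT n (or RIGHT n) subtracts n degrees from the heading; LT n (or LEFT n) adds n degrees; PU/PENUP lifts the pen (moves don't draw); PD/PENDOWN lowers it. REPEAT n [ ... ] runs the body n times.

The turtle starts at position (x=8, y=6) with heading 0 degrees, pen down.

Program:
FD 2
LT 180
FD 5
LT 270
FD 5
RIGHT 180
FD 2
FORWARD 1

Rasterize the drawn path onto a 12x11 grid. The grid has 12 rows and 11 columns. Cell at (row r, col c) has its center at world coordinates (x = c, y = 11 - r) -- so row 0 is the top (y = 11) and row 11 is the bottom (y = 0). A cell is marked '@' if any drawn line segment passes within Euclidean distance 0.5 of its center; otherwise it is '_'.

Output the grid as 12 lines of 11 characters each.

Answer: _____@_____
_____@_____
_____@_____
_____@_____
_____@_____
_____@@@@@@
___________
___________
___________
___________
___________
___________

Derivation:
Segment 0: (8,6) -> (10,6)
Segment 1: (10,6) -> (5,6)
Segment 2: (5,6) -> (5,11)
Segment 3: (5,11) -> (5,9)
Segment 4: (5,9) -> (5,8)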